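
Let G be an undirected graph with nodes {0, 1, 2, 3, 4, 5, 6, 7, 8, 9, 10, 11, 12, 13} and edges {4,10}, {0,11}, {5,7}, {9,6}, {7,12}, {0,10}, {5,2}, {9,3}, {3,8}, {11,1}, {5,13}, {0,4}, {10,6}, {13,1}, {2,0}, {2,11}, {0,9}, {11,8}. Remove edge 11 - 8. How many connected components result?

11 and 8 are still connected via 11-0-9-3-8, so the component count stays at 1.

1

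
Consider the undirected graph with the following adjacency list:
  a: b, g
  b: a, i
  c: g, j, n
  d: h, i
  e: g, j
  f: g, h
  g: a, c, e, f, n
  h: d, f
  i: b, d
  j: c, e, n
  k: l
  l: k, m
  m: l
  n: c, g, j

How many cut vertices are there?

Removing g increases the component count from 2 to 3, so g is a cut vertex.
Removing l increases the component count from 2 to 3, so l is a cut vertex.
By contrast removing k leaves 2 components; it is not a cut vertex. No other vertex is a cut vertex either.

2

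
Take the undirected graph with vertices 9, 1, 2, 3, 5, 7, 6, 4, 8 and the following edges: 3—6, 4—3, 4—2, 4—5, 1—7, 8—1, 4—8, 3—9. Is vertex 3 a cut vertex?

Yes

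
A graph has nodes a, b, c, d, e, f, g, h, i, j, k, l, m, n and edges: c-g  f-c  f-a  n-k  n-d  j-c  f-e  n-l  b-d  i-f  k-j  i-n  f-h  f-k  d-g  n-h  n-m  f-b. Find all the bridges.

a-f, e-f, l-n, m-n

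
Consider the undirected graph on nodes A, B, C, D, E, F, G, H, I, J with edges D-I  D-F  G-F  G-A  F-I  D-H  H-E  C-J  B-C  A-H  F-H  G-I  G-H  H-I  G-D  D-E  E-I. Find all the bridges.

The edges on the cycle G-A-H-G are not bridges since each lies on that cycle.
But removing C-J disconnects C from J; removing C-B disconnects C from B — these are bridges.

B-C, C-J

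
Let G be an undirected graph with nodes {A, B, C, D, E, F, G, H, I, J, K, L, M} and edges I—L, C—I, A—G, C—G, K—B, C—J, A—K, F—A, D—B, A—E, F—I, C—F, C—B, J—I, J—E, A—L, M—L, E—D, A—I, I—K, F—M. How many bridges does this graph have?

0

The edges on the cycle F-M-L-A-F are not bridges since each lies on that cycle.
Every edge lies on some cycle, so there are no bridges.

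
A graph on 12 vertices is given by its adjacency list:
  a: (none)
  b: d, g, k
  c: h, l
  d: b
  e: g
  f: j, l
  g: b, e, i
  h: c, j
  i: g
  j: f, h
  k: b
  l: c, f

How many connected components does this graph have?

3

a is isolated — a component by itself.
Starting from c we can reach c, f, h, j, l. That is one component of size 5.
Starting from b we can reach b, d, e, g, i, k. That is one component of size 6.
Total: 3 components.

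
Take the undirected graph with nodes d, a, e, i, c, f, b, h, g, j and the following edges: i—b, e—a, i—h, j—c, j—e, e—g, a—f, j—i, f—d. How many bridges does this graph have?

removing g—e disconnects g from e; removing e—j disconnects e from j; removing i—j disconnects i from j; removing a—e disconnects a from e — these are bridges.
In total 9 edges are bridges.

9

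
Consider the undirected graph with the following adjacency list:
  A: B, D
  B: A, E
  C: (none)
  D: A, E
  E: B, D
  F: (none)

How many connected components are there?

F is isolated — a component by itself.
C is isolated — a component by itself.
Starting from A we can reach A, B, D, E. That is one component of size 4.
Total: 3 components.

3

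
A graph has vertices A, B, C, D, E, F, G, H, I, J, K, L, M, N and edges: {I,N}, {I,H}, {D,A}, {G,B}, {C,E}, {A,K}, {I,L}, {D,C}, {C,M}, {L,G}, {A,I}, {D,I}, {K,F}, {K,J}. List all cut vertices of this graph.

A, C, D, G, I, K, L

Removing A increases the component count from 1 to 2, so A is a cut vertex.
Removing C increases the component count from 1 to 3, so C is a cut vertex.
Removing D increases the component count from 1 to 2, so D is a cut vertex.
Likewise G, I, K, L are cut vertices.
By contrast removing E leaves 1 component; it is not a cut vertex. No other vertex is a cut vertex either.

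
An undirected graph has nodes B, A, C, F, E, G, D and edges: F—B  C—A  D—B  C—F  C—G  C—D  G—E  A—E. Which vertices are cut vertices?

C

Removing C increases the component count from 1 to 2, so C is a cut vertex.
By contrast removing G leaves 1 component; it is not a cut vertex. No other vertex is a cut vertex either.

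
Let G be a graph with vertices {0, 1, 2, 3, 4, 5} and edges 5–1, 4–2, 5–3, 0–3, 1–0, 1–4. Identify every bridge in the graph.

The edges on the cycle 5-1-0-3-5 are not bridges since each lies on that cycle.
But removing 4–2 disconnects 4 from 2; removing 1–4 disconnects 1 from 4 — these are bridges.

1-4, 2-4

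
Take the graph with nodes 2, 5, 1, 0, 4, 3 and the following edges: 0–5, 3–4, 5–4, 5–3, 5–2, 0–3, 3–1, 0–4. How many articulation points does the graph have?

2

Removing 3 increases the component count from 1 to 2, so 3 is a cut vertex.
Removing 5 increases the component count from 1 to 2, so 5 is a cut vertex.
By contrast removing 0 leaves 1 component; it is not a cut vertex. No other vertex is a cut vertex either.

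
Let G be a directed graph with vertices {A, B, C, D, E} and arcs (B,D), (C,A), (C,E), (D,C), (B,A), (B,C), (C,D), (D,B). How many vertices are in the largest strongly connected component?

{B, C, D} are all mutually reachable — one SCC of size 3.
{E} is an SCC by itself.
{A} is an SCC by itself.
The largest has 3 vertices.

3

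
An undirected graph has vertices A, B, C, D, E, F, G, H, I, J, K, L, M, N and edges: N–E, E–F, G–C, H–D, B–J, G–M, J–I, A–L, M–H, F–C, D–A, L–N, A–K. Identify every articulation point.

Removing A increases the component count from 2 to 3, so A is a cut vertex.
Removing J increases the component count from 2 to 3, so J is a cut vertex.
By contrast removing N leaves 2 components; it is not a cut vertex. No other vertex is a cut vertex either.

A, J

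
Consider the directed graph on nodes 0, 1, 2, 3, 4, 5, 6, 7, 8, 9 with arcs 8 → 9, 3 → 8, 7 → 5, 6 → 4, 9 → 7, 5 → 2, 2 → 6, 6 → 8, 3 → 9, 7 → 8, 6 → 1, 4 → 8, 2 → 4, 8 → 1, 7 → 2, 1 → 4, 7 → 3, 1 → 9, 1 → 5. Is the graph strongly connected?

No

There is no directed path from 6 to 0, so the graph is not strongly connected.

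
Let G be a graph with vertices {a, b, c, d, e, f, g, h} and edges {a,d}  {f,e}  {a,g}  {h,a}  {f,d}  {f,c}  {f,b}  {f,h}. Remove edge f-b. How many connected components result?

2

Before removal there is 1 component.
f-b is a bridge — removing it separates f's side from b's side.
After removal: 2 components.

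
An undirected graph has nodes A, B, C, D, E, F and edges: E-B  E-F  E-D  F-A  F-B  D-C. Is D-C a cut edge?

Removing D-C leaves no path between D and C: the component count goes from 1 to 2. So it is a bridge.

Yes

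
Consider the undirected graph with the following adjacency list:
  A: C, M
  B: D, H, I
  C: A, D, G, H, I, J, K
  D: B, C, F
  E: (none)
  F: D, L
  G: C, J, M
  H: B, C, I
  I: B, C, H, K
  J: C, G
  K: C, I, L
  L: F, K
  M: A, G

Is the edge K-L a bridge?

After removing K-L, the path K-C-D-F-L still connects them, so the edge is not a bridge.

No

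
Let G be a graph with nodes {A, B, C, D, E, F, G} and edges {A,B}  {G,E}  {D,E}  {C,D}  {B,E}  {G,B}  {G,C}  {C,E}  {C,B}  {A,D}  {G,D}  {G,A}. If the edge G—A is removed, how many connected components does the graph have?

G and A are still connected via G-B-A, so the component count stays at 2.

2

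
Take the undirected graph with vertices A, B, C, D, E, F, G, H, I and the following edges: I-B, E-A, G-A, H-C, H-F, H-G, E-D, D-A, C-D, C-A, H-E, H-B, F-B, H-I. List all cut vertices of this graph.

H

Removing H increases the component count from 1 to 2, so H is a cut vertex.
By contrast removing F leaves 1 component; it is not a cut vertex. No other vertex is a cut vertex either.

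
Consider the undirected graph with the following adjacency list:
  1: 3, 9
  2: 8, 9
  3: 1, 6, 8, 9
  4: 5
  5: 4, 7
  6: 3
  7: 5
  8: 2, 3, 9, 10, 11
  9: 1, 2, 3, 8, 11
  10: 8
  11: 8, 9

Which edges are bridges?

10-8, 3-6, 4-5, 5-7

The edges on the cycle 9-1-3-9 are not bridges since each lies on that cycle.
But removing 4-5 disconnects 4 from 5; removing 3-6 disconnects 3 from 6; removing 5-7 disconnects 5 from 7; removing 8-10 disconnects 8 from 10 — these are bridges.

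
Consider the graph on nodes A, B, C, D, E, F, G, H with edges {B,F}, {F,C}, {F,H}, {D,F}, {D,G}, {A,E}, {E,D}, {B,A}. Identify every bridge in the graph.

C-F, D-G, F-H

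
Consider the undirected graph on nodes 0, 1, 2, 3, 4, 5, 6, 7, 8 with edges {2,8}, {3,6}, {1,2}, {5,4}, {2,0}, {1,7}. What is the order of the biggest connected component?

5

Starting from 3 we can reach 3, 6. That is one component of size 2.
Starting from 4 we can reach 4, 5. That is one component of size 2.
Starting from 0 we can reach 0, 1, 2, 7, 8. That is one component of size 5.
The largest has 5 vertices.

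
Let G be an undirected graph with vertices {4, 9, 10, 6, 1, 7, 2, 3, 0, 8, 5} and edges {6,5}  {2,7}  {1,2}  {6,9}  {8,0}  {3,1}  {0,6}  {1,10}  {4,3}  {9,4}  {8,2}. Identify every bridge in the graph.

The edges on the cycle 8-0-6-9-4-3-1-2-8 are not bridges since each lies on that cycle.
But removing 10-1 disconnects 10 from 1; removing 6-5 disconnects 6 from 5; removing 7-2 disconnects 7 from 2 — these are bridges.

1-10, 2-7, 5-6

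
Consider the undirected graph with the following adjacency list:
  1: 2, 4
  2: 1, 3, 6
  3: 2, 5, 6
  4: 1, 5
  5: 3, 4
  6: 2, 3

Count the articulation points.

Removing 2, for instance, still leaves 1 component. No single vertex removal increases the component count — the graph has no articulation points.

0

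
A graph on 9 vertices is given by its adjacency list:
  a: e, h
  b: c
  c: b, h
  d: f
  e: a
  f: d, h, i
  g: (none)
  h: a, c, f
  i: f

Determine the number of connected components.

2

g is isolated — a component by itself.
Starting from a we can reach a, b, c, d, e, f, h, i. That is one component of size 8.
Total: 2 components.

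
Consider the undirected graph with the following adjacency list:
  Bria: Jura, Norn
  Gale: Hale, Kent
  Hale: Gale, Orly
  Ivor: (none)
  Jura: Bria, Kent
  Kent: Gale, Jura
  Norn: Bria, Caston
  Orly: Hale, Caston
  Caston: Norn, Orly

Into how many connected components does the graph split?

Ivor is isolated — a component by itself.
Starting from Bria we can reach Bria, Gale, Hale, Jura, Kent, Norn, Orly, Caston. That is one component of size 8.
Total: 2 components.

2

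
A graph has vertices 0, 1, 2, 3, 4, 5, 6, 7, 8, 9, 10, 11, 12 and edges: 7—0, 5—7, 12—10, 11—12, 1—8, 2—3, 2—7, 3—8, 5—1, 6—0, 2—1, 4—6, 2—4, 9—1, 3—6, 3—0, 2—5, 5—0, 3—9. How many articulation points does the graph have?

Removing 12 increases the component count from 2 to 3, so 12 is a cut vertex.
By contrast removing 2 leaves 2 components; it is not a cut vertex. No other vertex is a cut vertex either.

1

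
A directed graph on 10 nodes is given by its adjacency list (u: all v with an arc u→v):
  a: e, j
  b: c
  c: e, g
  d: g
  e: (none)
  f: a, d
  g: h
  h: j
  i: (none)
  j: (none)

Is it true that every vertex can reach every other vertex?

No

There is no directed path from c to i, so the graph is not strongly connected.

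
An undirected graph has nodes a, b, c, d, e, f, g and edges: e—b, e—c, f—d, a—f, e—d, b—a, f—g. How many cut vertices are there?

2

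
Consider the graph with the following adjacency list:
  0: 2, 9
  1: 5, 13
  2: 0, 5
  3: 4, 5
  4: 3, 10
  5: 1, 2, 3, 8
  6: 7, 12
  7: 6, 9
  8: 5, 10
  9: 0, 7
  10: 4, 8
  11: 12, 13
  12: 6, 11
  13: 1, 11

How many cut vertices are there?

1

Removing 5 increases the component count from 1 to 2, so 5 is a cut vertex.
By contrast removing 8 leaves 1 component; it is not a cut vertex. No other vertex is a cut vertex either.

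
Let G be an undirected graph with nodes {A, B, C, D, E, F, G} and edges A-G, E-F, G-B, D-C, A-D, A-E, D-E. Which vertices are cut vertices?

A, D, E, G

Removing A increases the component count from 1 to 2, so A is a cut vertex.
Removing D increases the component count from 1 to 2, so D is a cut vertex.
Removing E increases the component count from 1 to 2, so E is a cut vertex.
Likewise G is a cut vertex.
By contrast removing B leaves 1 component; it is not a cut vertex. No other vertex is a cut vertex either.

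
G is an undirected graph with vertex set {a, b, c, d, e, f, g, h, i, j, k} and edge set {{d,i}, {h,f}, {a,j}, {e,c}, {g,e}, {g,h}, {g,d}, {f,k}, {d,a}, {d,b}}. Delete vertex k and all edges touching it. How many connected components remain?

With k gone, the remaining components are: {a, b, c, d, e, f, g, h, i, j}.
That is 1 component.

1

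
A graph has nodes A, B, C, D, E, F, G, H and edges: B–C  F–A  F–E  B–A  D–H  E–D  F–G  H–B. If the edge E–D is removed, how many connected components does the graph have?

1

E and D are still connected via E-F-A-B-H-D, so the component count stays at 1.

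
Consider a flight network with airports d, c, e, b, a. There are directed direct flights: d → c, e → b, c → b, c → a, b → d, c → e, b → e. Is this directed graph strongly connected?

There is no directed path from a to d, so the graph is not strongly connected.

No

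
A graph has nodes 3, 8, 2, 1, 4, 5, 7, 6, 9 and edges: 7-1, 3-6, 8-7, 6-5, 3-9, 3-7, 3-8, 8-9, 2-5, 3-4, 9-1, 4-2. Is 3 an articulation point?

Yes

Deleting 3 raises the number of components from 1 to 2, so 3 is a cut vertex.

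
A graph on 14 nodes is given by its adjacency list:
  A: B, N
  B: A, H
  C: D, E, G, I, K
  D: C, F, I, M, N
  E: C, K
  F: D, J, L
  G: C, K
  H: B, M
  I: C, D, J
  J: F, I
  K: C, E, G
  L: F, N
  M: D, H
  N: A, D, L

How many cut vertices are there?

Removing C increases the component count from 1 to 2, so C is a cut vertex.
By contrast removing H leaves 1 component; it is not a cut vertex. No other vertex is a cut vertex either.

1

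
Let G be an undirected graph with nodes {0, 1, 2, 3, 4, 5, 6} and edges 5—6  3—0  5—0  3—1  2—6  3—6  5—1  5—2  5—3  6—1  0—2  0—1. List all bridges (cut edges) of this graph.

The edges on the cycle 5-3-1-5 are not bridges since each lies on that cycle.
Every edge lies on some cycle, so there are no bridges.

none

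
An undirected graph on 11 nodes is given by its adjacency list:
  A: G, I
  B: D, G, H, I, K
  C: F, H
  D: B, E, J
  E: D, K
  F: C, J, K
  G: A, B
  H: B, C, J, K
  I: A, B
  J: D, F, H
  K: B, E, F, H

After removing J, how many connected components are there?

1

With J gone, the remaining components are: {A, B, C, D, E, F, G, H, I, K}.
That is 1 component.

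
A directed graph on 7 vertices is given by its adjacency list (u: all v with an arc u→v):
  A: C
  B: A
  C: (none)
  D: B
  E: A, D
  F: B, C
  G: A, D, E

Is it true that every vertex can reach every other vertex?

No

There is no directed path from A to F, so the graph is not strongly connected.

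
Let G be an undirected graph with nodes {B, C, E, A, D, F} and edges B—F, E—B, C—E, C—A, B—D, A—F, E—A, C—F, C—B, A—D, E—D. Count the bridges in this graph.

The edges on the cycle C-E-B-F-C are not bridges since each lies on that cycle.
Every edge lies on some cycle, so there are no bridges.

0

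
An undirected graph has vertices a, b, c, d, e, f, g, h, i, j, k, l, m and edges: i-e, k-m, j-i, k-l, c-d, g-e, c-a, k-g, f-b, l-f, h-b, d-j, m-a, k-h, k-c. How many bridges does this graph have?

The edges on the cycle k-l-f-b-h-k are not bridges since each lies on that cycle.
Every edge lies on some cycle, so there are no bridges.

0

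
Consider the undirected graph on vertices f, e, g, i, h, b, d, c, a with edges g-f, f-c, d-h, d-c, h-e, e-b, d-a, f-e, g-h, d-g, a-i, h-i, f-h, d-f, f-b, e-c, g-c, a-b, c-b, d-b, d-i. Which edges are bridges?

none

The edges on the cycle d-g-f-d are not bridges since each lies on that cycle.
Every edge lies on some cycle, so there are no bridges.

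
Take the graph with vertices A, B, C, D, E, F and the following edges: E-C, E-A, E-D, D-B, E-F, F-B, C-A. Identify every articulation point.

E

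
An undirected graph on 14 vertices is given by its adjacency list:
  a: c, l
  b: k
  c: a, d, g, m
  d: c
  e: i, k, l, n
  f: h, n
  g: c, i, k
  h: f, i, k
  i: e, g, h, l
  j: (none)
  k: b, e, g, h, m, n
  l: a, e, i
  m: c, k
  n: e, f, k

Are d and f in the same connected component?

From d we can reach a, b, c, d, e, f, g, h, i, k, l, m, n, which includes f.

Yes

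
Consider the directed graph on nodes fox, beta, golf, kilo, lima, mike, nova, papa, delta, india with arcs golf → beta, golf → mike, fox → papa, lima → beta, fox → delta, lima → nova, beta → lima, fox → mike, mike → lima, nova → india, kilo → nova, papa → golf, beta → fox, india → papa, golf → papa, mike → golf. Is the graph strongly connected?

There is no directed path from papa to kilo, so the graph is not strongly connected.

No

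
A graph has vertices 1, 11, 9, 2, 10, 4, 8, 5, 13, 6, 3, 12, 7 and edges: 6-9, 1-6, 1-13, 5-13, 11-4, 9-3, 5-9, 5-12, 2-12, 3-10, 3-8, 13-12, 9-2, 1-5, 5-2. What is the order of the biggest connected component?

10

7 is isolated — a component by itself.
Starting from 4 we can reach 4, 11. That is one component of size 2.
Starting from 1 we can reach 1, 2, 3, 5, 6, 8, 9, 10, 12, 13. That is one component of size 10.
The largest has 10 vertices.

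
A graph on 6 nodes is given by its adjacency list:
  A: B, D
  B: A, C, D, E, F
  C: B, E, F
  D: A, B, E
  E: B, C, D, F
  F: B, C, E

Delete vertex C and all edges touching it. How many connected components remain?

1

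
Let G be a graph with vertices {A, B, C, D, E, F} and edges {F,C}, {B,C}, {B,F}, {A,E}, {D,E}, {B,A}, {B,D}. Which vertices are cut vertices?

B

Removing B increases the component count from 1 to 2, so B is a cut vertex.
By contrast removing E leaves 1 component; it is not a cut vertex. No other vertex is a cut vertex either.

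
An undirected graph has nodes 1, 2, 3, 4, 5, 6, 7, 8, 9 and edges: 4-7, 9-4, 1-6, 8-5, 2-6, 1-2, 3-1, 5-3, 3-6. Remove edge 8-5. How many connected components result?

3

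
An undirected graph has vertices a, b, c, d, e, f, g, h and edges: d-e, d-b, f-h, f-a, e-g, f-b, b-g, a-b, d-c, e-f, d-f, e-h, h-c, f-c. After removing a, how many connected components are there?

1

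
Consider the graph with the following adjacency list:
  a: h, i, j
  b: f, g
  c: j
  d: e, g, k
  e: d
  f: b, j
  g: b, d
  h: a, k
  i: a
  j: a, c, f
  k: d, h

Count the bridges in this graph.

3

The edges on the cycle f-j-a-h-k-d-g-b-f are not bridges since each lies on that cycle.
But removing i-a disconnects i from a; removing j-c disconnects j from c; removing e-d disconnects e from d — these are bridges.
That makes 3 bridges.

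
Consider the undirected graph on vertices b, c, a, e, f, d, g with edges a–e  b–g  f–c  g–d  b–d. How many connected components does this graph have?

3

Starting from a we can reach a, e. That is one component of size 2.
Starting from c we can reach c, f. That is one component of size 2.
Starting from b we can reach b, d, g. That is one component of size 3.
Total: 3 components.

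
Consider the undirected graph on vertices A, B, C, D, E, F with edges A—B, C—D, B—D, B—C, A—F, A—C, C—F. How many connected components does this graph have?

2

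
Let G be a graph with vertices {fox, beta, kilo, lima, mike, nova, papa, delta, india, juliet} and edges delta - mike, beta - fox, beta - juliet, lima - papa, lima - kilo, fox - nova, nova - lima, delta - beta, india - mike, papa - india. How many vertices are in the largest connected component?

Starting from fox we can reach fox, beta, kilo, lima, mike, nova, papa, delta, india, juliet. That is one component of size 10.
The largest has 10 vertices.

10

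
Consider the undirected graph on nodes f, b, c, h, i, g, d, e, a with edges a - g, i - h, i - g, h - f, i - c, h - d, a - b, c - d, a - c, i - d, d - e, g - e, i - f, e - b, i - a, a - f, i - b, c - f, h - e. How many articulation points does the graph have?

0

Removing e, for instance, still leaves 1 component. No single vertex removal increases the component count — the graph has no articulation points.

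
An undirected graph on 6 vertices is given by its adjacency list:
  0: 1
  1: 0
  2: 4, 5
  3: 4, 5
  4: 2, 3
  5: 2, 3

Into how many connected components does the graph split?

Starting from 0 we can reach 0, 1. That is one component of size 2.
Starting from 2 we can reach 2, 3, 4, 5. That is one component of size 4.
Total: 2 components.

2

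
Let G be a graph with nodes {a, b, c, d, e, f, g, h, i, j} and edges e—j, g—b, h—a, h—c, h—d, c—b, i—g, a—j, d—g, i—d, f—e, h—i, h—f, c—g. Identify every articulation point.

h

Removing h increases the component count from 1 to 2, so h is a cut vertex.
By contrast removing g leaves 1 component; it is not a cut vertex. No other vertex is a cut vertex either.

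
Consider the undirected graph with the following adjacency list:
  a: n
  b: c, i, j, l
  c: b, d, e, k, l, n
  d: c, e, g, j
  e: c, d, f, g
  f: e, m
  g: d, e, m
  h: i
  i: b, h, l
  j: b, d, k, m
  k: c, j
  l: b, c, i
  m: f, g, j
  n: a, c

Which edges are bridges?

The edges on the cycle e-g-m-f-e are not bridges since each lies on that cycle.
But removing c-n disconnects c from n; removing i-h disconnects i from h; removing a-n disconnects a from n — these are bridges.

a-n, c-n, h-i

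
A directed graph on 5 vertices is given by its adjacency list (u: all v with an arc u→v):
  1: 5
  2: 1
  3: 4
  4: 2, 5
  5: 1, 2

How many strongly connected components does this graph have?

{1, 2, 5} are all mutually reachable — one SCC of size 3.
{4} is an SCC by itself.
{3} is an SCC by itself.
That gives 3 strongly connected components.

3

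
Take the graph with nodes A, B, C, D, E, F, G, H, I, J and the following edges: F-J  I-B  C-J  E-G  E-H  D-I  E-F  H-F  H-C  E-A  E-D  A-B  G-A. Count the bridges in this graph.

0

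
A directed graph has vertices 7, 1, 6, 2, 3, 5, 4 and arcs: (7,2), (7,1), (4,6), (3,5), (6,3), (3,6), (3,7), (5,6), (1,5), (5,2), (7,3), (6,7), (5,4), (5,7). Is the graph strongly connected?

No

There is no directed path from 2 to 1, so the graph is not strongly connected.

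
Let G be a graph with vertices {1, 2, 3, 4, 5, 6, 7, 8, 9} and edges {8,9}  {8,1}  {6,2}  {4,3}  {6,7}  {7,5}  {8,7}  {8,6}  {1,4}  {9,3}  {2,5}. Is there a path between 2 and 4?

From 2 we can reach 1, 2, 3, 4, 5, 6, 7, 8, 9, which includes 4.

Yes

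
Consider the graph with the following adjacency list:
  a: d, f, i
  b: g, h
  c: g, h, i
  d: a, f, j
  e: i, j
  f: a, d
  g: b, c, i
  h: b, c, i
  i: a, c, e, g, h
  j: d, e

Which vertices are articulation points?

Removing i increases the component count from 1 to 2, so i is a cut vertex.
By contrast removing d leaves 1 component; it is not a cut vertex. No other vertex is a cut vertex either.

i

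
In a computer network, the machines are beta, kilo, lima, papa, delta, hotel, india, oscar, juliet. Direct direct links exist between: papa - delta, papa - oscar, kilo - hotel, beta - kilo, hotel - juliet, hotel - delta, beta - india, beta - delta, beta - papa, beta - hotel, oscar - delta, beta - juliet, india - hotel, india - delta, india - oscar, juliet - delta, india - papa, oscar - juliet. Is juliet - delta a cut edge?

No

After removing juliet - delta, the path juliet-beta-delta still connects them, so the edge is not a bridge.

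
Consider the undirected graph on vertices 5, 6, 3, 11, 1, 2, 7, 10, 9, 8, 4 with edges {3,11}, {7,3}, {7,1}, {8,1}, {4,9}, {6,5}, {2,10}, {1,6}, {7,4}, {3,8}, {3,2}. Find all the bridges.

1-6, 10-2, 11-3, 2-3, 4-7, 4-9, 5-6

The edges on the cycle 7-3-8-1-7 are not bridges since each lies on that cycle.
But removing 3 - 2 disconnects 3 from 2; removing 4 - 9 disconnects 4 from 9; removing 1 - 6 disconnects 1 from 6; removing 7 - 4 disconnects 7 from 4 — these are bridges.
In total 7 edges are bridges.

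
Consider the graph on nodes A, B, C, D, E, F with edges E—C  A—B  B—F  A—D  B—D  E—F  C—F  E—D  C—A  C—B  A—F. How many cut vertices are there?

Removing A, for instance, still leaves 1 component. No single vertex removal increases the component count — the graph has no articulation points.

0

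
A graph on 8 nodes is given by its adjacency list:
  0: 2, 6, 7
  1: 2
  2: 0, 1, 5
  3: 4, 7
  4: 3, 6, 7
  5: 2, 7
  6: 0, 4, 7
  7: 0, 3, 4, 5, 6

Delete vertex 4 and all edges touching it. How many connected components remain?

1

With 4 gone, the remaining components are: {0, 1, 2, 3, 5, 6, 7}.
That is 1 component.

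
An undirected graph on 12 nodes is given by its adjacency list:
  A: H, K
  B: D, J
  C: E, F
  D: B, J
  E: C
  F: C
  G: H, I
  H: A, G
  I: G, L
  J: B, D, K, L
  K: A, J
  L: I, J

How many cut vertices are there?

2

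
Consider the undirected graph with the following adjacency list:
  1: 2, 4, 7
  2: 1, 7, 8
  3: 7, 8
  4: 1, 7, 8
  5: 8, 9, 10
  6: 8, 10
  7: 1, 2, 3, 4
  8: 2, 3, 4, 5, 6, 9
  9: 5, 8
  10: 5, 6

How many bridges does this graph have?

0

The edges on the cycle 8-3-7-2-8 are not bridges since each lies on that cycle.
Every edge lies on some cycle, so there are no bridges.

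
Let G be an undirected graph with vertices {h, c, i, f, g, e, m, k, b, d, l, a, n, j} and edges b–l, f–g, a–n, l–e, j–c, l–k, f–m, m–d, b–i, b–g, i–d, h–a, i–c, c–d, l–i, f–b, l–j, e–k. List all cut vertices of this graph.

a, l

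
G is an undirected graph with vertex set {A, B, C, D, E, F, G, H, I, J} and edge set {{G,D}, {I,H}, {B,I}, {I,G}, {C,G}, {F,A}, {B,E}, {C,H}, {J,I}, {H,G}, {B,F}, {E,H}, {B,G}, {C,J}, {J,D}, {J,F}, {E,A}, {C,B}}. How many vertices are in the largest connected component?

Starting from A we can reach A, B, C, D, E, F, G, H, I, J. That is one component of size 10.
The largest has 10 vertices.

10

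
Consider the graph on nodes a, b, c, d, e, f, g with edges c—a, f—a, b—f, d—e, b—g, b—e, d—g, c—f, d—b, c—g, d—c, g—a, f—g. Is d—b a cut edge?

No

After removing d—b, the path d-e-b still connects them, so the edge is not a bridge.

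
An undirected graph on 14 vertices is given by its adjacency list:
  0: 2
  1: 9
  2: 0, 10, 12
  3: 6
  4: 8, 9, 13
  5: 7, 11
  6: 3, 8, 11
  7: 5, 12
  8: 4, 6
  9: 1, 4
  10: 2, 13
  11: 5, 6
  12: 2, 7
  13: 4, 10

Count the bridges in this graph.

The edges on the cycle 2-12-7-5-11-6-8-4-13-10-2 are not bridges since each lies on that cycle.
But removing 9-4 disconnects 9 from 4; removing 9-1 disconnects 9 from 1; removing 2-0 disconnects 2 from 0; removing 3-6 disconnects 3 from 6 — these are bridges.
That makes 4 bridges.

4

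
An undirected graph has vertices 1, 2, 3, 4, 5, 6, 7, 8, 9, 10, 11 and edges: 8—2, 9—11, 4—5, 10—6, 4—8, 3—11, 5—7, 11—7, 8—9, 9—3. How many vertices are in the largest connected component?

8

1 is isolated — a component by itself.
Starting from 6 we can reach 6, 10. That is one component of size 2.
Starting from 2 we can reach 2, 3, 4, 5, 7, 8, 9, 11. That is one component of size 8.
The largest has 8 vertices.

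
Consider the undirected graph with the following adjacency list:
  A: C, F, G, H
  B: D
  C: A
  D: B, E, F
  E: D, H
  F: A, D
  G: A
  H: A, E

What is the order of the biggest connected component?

Starting from A we can reach A, B, C, D, E, F, G, H. That is one component of size 8.
The largest has 8 vertices.

8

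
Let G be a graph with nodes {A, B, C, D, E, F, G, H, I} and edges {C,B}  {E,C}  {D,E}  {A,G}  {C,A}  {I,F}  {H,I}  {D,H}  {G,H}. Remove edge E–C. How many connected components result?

1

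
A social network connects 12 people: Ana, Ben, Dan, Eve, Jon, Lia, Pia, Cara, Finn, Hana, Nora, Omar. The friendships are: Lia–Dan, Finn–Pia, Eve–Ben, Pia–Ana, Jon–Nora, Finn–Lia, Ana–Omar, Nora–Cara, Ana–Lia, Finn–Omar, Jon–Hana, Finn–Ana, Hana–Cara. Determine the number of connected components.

Starting from Ben we can reach Ben, Eve. That is one component of size 2.
Starting from Jon we can reach Jon, Cara, Hana, Nora. That is one component of size 4.
Starting from Ana we can reach Ana, Dan, Lia, Pia, Finn, Omar. That is one component of size 6.
Total: 3 components.

3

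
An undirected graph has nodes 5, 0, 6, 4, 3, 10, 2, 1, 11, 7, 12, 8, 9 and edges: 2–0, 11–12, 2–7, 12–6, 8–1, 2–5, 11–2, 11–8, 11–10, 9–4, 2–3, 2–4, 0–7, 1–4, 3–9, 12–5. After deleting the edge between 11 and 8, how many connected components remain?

1

11 and 8 are still connected via 11-2-4-1-8, so the component count stays at 1.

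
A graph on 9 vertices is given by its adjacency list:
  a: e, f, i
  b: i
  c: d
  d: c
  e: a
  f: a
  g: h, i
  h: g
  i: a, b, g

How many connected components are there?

2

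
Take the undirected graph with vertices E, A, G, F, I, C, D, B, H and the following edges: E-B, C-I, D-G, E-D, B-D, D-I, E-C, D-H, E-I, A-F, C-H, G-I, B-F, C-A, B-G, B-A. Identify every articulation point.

Removing G, for instance, still leaves 1 component. No single vertex removal increases the component count — the graph has no articulation points.

none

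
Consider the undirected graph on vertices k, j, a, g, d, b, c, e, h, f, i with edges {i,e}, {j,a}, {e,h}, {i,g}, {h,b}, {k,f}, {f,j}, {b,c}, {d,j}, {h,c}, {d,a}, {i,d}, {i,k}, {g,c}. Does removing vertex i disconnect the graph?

Deleting i raises the number of components from 1 to 2, so i is a cut vertex.

Yes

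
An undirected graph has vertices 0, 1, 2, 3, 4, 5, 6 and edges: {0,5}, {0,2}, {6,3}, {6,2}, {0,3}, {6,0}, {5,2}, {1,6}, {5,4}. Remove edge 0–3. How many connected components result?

0 and 3 are still connected via 0-6-3, so the component count stays at 1.

1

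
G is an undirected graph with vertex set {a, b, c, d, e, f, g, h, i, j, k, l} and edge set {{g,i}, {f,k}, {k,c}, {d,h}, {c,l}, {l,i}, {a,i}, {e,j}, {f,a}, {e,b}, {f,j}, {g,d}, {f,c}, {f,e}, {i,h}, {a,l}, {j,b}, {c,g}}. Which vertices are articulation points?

Removing f increases the component count from 1 to 2, so f is a cut vertex.
By contrast removing a leaves 1 component; it is not a cut vertex. No other vertex is a cut vertex either.

f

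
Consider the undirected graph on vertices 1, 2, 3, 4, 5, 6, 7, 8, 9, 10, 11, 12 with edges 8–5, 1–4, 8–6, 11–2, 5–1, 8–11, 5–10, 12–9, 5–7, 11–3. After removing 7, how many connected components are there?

With 7 gone, the remaining components are: {9, 12}; {1, 2, 3, 4, 5, 6, 8, 10, 11}.
That is 2 components.

2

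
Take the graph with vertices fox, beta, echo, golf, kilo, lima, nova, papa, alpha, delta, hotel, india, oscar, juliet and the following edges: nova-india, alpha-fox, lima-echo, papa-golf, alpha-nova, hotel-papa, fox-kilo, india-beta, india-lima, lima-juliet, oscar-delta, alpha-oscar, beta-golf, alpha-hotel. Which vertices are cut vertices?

fox, lima, alpha, india, oscar

Removing fox increases the component count from 1 to 2, so fox is a cut vertex.
Removing lima increases the component count from 1 to 3, so lima is a cut vertex.
Removing alpha increases the component count from 1 to 3, so alpha is a cut vertex.
Likewise india, oscar are cut vertices.
By contrast removing papa leaves 1 component; it is not a cut vertex. No other vertex is a cut vertex either.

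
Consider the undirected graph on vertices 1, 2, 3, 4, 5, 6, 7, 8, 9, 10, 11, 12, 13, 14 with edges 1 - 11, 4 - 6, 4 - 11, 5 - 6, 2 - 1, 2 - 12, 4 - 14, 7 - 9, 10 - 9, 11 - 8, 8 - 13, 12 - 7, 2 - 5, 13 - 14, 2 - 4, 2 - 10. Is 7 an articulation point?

No

Deleting 7 leaves 2 components (was 2), so 7 is not a cut vertex.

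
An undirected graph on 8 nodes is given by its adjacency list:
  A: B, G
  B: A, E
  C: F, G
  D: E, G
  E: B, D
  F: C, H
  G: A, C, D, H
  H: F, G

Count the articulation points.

Removing G increases the component count from 1 to 2, so G is a cut vertex.
By contrast removing F leaves 1 component; it is not a cut vertex. No other vertex is a cut vertex either.

1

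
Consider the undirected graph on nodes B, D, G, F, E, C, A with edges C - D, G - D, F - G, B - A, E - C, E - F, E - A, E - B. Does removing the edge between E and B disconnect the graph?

After removing E - B, the path E-A-B still connects them, so the edge is not a bridge.

No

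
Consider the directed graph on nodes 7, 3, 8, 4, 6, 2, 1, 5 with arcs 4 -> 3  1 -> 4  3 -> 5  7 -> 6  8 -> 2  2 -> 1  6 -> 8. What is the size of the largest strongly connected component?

{2} is an SCC by itself.
{6} is an SCC by itself.
{3} is an SCC by itself.
{8} is an SCC by itself.
{4} is an SCC by itself.
(and 3 more singleton SCCs)
The largest has 1 vertex.

1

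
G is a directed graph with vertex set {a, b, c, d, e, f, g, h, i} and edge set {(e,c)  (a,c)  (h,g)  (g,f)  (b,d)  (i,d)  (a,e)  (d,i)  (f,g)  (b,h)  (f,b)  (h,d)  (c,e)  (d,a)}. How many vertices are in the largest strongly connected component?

4

{b, f, g, h} are all mutually reachable — one SCC of size 4.
{d, i} are all mutually reachable — one SCC of size 2.
{c, e} are all mutually reachable — one SCC of size 2.
{a} is an SCC by itself.
The largest has 4 vertices.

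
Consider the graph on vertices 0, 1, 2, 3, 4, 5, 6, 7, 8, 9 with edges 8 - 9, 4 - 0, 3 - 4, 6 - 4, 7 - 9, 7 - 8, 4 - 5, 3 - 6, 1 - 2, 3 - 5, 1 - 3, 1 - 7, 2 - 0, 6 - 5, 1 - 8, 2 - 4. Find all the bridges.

none

The edges on the cycle 1-7-9-8-1 are not bridges since each lies on that cycle.
Every edge lies on some cycle, so there are no bridges.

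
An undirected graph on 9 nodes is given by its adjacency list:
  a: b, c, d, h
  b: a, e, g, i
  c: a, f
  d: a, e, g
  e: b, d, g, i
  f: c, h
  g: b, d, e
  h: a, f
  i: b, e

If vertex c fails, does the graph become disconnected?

No

Deleting c leaves 1 component (was 1) (its neighbors a, f remain connected to each other), so c is not a cut vertex.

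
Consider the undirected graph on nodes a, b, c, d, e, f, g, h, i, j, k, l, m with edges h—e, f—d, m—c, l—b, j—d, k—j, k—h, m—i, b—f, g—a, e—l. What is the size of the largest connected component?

Starting from a we can reach a, g. That is one component of size 2.
Starting from c we can reach c, i, m. That is one component of size 3.
Starting from b we can reach b, d, e, f, h, j, k, l. That is one component of size 8.
The largest has 8 vertices.

8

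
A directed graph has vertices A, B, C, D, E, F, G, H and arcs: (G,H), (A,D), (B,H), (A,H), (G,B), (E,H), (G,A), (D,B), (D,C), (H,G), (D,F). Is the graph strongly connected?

There is no directed path from A to E, so the graph is not strongly connected.

No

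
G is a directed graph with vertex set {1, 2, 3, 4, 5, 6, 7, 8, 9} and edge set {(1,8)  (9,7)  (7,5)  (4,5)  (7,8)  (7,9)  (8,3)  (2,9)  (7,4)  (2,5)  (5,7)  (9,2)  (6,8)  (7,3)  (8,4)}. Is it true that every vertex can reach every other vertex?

No

There is no directed path from 3 to 7, so the graph is not strongly connected.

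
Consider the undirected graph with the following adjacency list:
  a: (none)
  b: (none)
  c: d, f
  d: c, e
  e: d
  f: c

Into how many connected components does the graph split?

3

b is isolated — a component by itself.
a is isolated — a component by itself.
Starting from c we can reach c, d, e, f. That is one component of size 4.
Total: 3 components.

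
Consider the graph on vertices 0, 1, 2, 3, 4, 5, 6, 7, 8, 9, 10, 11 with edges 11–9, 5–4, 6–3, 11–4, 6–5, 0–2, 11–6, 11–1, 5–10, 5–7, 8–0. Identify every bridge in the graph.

The edges on the cycle 11-6-5-4-11 are not bridges since each lies on that cycle.
But removing 8–0 disconnects 8 from 0; removing 5–10 disconnects 5 from 10; removing 6–3 disconnects 6 from 3; removing 5–7 disconnects 5 from 7 — these are bridges.
In total 7 edges are bridges.

0-2, 0-8, 1-11, 10-5, 11-9, 3-6, 5-7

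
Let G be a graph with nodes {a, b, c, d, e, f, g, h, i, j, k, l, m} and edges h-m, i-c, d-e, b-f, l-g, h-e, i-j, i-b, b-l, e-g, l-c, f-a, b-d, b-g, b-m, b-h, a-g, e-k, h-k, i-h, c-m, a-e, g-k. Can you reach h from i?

From i we can reach a, b, c, d, e, f, g, h, i, j, k, l, m, which includes h.

Yes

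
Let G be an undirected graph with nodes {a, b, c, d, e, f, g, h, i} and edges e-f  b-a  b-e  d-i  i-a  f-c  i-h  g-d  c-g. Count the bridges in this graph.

1

The edges on the cycle b-e-f-c-g-d-i-a-b are not bridges since each lies on that cycle.
But removing h-i disconnects h from i — this is a bridge.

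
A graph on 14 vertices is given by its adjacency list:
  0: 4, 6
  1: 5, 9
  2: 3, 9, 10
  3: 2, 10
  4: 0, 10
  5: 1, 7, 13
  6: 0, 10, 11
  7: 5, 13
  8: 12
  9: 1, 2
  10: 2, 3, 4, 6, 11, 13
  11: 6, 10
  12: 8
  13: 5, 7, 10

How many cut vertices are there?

1

Removing 10 increases the component count from 2 to 3, so 10 is a cut vertex.
By contrast removing 12 leaves 2 components; it is not a cut vertex. No other vertex is a cut vertex either.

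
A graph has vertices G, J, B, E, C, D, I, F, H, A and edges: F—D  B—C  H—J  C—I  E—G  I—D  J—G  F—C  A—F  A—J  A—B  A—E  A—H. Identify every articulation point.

A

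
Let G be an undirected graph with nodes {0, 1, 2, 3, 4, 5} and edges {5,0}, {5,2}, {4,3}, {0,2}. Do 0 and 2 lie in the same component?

Yes

From 0 we can reach 0, 2, 5, which includes 2.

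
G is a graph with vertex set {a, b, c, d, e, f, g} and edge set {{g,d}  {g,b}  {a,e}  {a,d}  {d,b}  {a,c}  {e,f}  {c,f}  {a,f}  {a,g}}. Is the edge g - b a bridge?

No

After removing g - b, the path g-d-b still connects them, so the edge is not a bridge.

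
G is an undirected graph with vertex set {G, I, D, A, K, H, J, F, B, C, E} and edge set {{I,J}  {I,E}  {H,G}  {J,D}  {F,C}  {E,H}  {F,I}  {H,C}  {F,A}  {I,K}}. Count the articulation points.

4

Removing F increases the component count from 2 to 3, so F is a cut vertex.
Removing H increases the component count from 2 to 3, so H is a cut vertex.
Removing I increases the component count from 2 to 4, so I is a cut vertex.
Likewise J is a cut vertex.
By contrast removing A leaves 2 components; it is not a cut vertex. No other vertex is a cut vertex either.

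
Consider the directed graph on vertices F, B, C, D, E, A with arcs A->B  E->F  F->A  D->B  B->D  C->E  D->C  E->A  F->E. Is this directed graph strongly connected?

Yes

From A we can reach every vertex (A, B, C, D, E, F), and every vertex can reach A (A, B, C, D, E, F). So the whole graph is one strongly connected component.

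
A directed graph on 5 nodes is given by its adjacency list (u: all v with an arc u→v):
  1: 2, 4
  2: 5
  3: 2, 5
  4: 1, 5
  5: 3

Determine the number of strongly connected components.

{2, 3, 5} are all mutually reachable — one SCC of size 3.
{1, 4} are all mutually reachable — one SCC of size 2.
That gives 2 strongly connected components.

2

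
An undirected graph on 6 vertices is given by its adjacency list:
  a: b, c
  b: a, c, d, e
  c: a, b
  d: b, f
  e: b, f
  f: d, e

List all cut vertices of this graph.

b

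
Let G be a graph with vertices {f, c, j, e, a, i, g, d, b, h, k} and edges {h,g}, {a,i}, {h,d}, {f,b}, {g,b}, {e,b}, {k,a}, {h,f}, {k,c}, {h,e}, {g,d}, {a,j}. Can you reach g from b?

Yes

From b we can reach b, d, e, f, g, h, which includes g.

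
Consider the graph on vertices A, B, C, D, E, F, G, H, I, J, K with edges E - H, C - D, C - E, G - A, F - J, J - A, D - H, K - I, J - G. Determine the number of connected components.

B is isolated — a component by itself.
Starting from I we can reach I, K. That is one component of size 2.
Starting from C we can reach C, D, E, H. That is one component of size 4.
Starting from A we can reach A, F, G, J. That is one component of size 4.
Total: 4 components.

4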